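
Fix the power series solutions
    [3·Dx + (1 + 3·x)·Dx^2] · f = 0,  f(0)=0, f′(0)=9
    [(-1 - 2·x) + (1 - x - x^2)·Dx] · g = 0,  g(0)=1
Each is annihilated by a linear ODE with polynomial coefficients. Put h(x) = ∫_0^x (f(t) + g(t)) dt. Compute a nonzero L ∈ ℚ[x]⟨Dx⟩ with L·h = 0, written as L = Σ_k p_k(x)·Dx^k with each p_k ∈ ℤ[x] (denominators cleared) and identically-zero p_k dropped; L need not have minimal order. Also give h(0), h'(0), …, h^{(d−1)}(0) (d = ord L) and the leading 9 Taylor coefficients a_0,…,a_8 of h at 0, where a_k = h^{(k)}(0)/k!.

f: a_k = 0, 9, -27/2, 27, -243/4, 729/5, -729/2, 6561/7, -19683/8, …
g: a_k = 1, 1, 2, 3, 5, 8, 13, 21, 34, …
h₀=f+g: left-lcm gives L₀, ord ≤ 3.
∫: right-multiply L₀ by Dx.
L = (-126 - 342·x - 468·x^2 - 180·x^3 - 108·x^4)·Dx^2 + (-156·x - 576·x^2 - 672·x^3 - 378·x^4 - 180·x^5)·Dx^3 + (7 + 35·x + 29·x^2 - 63·x^3 - 99·x^4 - 93·x^5 - 36·x^6)·Dx^4  (order 4).
h: a_k = 0, 1, 5, -23/6, 15/2, -223/20, 769/30, -703/14, 1677/14, …
ICs: h(0) = 0, h′(0) = 1, h′′(0) = 10, h′′′(0) = -23.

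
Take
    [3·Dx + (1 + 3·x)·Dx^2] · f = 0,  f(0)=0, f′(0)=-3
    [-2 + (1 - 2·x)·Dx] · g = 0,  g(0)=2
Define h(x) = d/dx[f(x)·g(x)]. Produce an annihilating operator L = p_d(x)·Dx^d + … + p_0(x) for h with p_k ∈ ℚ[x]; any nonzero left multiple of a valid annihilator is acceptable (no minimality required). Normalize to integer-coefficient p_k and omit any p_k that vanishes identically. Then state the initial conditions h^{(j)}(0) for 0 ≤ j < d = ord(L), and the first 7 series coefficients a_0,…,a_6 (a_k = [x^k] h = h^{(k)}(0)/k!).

f: a_k = 0, -3, 9/2, -9, 81/4, -243/5, 243/2, …
g: a_k = 2, 4, 8, 16, 32, 64, 128, …
h₀=f·g: eliminate ⇒ L₀, order ≤ 2·1.
h=h₀': d/dx-closure on L₀ ⇒ L.
L = 24 + 30·x·Dx + (-1 - x + 6·x^2)·Dx^2  (order 2).
h: a_k = -6, -6, -72, -30, -561, 558/5, -20568/5, …
ICs: h(0) = -6, h′(0) = -6.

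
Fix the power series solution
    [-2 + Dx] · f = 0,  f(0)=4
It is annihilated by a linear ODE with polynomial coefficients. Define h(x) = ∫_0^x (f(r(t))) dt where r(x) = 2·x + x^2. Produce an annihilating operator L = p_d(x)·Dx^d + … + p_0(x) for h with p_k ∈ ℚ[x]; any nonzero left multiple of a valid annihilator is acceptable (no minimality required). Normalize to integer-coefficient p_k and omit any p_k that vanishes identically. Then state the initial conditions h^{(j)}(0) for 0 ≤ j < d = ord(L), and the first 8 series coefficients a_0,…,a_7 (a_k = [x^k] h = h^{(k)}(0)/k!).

L = (-4 - 4·x)·Dx + Dx^2  (order 2).
h: a_k = 0, 4, 8, 40/3, 56/3, 344/15, 1136/45, 7984/315, …
ICs: h(0) = 0, h′(0) = 4.

f: a_k = 4, 8, 8, 16/3, 8/3, 16/15, 16/45, 32/315, …
Substitute x→r, Dx→(1/r')Dx; clear ⇒ L₀.
∫: right-multiply L₀ by Dx.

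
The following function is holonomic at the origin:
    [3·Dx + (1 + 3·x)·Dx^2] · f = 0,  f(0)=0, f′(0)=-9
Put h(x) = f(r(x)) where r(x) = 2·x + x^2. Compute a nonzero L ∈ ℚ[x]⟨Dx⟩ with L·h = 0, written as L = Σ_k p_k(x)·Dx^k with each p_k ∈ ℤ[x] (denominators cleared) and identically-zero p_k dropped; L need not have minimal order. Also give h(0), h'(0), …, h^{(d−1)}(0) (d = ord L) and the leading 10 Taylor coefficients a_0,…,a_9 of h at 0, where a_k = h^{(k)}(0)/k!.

f: a_k = 0, -9, 27/2, -27, 243/4, -729/5, 729/2, -6561/7, 19683/8, -6561, …
Substitute x→r, Dx→(1/r')Dx; clear ⇒ L₀.
L = (5 + 6·x + 3·x^2)·Dx + (1 + 7·x + 9·x^2 + 3·x^3)·Dx^2  (order 2).
h: a_k = 0, -18, 45, -162, 1323/2, -14418/5, 13095, -428166/7, 1166643/4, -1412802, …
ICs: h(0) = 0, h′(0) = -18.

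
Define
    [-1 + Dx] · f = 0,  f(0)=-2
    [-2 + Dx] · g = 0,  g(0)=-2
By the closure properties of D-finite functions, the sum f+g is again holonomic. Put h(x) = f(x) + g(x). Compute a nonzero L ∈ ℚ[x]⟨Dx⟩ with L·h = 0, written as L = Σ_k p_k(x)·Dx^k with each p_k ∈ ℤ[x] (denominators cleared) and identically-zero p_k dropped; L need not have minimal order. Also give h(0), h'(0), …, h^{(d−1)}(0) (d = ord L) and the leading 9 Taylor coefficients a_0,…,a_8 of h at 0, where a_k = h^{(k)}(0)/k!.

L = 2 - 3·Dx + Dx^2  (order 2).
h: a_k = -4, -6, -5, -3, -17/12, -11/20, -13/72, -43/840, -257/20160, …
ICs: h(0) = -4, h′(0) = -6.

f: a_k = -2, -2, -1, -1/3, -1/12, -1/60, -1/360, -1/2520, -1/20160, …
g: a_k = -2, -4, -4, -8/3, -4/3, -8/15, -8/45, -16/315, -4/315, …
h₀=f+g: left-lcm gives L₀, ord ≤ 2.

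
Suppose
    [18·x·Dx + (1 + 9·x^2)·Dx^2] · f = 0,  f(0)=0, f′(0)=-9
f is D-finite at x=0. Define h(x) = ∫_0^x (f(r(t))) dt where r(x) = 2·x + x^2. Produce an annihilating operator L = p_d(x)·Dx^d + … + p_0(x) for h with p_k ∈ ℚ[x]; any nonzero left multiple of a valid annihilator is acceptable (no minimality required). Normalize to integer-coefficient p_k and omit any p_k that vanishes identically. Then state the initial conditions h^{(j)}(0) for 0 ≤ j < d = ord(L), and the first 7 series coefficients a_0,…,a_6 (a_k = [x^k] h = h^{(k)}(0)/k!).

L = (-1 + 72·x + 144·x^2 + 108·x^3 + 27·x^4)·Dx^2 + (1 + x + 36·x^2 + 72·x^3 + 45·x^4 + 9·x^5)·Dx^3  (order 3).
h: a_k = 0, 0, -9, -3, 54, 324/5, -3753/5, …
ICs: h(0) = 0, h′(0) = 0, h′′(0) = -18.

f: a_k = 0, -9, 0, 27, 0, -729/5, 0, …
h₀=f(r): pull back L_f along r ⇒ L₀.
h=∫₀ˣh₀: take L = L₀·Dx.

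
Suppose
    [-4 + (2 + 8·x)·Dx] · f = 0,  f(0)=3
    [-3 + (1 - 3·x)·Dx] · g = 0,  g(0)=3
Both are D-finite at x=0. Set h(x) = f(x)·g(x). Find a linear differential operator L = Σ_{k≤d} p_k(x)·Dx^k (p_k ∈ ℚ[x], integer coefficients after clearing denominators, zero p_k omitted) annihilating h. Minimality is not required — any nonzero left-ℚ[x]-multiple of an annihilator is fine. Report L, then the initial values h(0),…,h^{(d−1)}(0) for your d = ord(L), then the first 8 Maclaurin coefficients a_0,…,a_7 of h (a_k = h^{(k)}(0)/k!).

L = (5 + 6·x) + (-1 - x + 12·x^2)·Dx  (order 1).
h: a_k = 9, 45, 117, 387, 1071, 3465, 9639, 31293, …
ICs: h(0) = 9.

f: a_k = 3, 6, -6, 12, -30, 84, -252, 792, …
g: a_k = 3, 9, 27, 81, 243, 729, 2187, 6561, …
Product ⇒ symmetric product L₀, ord ≤ 1.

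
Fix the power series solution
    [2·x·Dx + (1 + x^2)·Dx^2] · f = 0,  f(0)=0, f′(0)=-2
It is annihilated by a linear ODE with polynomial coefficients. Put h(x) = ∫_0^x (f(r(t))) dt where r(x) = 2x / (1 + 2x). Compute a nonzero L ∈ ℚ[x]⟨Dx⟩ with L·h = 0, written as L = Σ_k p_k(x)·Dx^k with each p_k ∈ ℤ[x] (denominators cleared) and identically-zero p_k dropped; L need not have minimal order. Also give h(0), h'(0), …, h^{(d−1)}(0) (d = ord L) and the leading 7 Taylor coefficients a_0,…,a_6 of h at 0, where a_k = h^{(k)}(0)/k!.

L = (4 + 16·x)·Dx^2 + (1 + 4·x + 8·x^2)·Dx^3  (order 3).
h: a_k = 0, 0, -2, 8/3, -8/3, 0, 128/15, …
ICs: h(0) = 0, h′(0) = 0, h′′(0) = -4.

f: a_k = 0, -2, 0, 2/3, 0, -2/5, 0, …
Change of var in L_f (x↦r) gives L₀.
∫: right-multiply L₀ by Dx.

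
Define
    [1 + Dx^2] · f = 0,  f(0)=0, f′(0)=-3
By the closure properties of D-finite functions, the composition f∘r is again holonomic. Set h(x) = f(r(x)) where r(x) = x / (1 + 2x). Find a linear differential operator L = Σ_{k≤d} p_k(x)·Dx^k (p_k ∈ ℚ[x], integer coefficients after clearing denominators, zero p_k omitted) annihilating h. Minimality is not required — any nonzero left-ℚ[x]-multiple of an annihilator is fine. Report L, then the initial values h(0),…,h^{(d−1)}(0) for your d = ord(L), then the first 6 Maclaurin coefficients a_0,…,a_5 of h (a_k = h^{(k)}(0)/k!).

L = 1 + (4 + 24·x + 48·x^2 + 32·x^3)·Dx + (1 + 8·x + 24·x^2 + 32·x^3 + 16·x^4)·Dx^2  (order 2).
h: a_k = 0, -3, 6, -23/2, 21, -1441/40, …
ICs: h(0) = 0, h′(0) = -3.

f: a_k = 0, -3, 0, 1/2, 0, -1/40, …
Change of var in L_f (x↦r) gives L₀.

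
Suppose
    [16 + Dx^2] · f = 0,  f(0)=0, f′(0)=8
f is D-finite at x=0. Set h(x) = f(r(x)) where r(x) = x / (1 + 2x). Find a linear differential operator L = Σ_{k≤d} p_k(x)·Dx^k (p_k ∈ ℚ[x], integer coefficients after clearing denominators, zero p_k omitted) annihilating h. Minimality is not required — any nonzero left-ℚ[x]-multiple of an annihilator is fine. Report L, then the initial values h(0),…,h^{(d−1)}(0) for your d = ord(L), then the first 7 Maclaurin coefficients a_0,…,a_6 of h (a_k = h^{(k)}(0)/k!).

L = 16 + (4 + 24·x + 48·x^2 + 32·x^3)·Dx + (1 + 8·x + 24·x^2 + 32·x^3 + 16·x^4)·Dx^2  (order 2).
h: a_k = 0, 8, -16, 32/3, 64, -5504/15, 1280, …
ICs: h(0) = 0, h′(0) = 8.

f: a_k = 0, 8, 0, -64/3, 0, 256/15, 0, …
Substitute x→r, Dx→(1/r')Dx; clear ⇒ L₀.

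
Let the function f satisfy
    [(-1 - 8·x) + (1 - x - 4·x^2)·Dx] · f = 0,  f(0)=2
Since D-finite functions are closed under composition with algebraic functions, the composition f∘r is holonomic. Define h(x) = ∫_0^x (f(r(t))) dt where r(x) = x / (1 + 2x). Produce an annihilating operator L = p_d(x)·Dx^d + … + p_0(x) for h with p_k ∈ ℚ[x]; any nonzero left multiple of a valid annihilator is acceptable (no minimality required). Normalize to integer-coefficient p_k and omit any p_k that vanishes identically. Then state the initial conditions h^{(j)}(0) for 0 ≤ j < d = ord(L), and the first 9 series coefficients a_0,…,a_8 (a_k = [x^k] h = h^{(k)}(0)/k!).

L = (1 + 10·x)·Dx + (-1 - 5·x - 4·x^2 + 4·x^3)·Dx^2  (order 2).
h: a_k = 0, 2, 1, 2, -7/2, 54/5, -95/3, 678/7, -1207/4, …
ICs: h(0) = 0, h′(0) = 2.

f: a_k = 2, 2, 10, 18, 58, 130, 362, 882, 2330, …
Change of var in L_f (x↦r) gives L₀.
∫: right-multiply L₀ by Dx.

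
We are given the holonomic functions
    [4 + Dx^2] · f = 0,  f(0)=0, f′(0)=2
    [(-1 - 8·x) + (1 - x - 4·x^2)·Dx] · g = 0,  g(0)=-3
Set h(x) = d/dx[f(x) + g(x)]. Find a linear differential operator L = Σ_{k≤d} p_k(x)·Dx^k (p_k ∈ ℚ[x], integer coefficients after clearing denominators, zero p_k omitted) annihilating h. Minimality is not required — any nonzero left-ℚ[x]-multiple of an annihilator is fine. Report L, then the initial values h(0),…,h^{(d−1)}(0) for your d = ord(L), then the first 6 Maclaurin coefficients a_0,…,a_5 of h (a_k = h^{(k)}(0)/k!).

f: a_k = 0, 2, 0, -4/3, 0, 4/15, …
g: a_k = -3, -3, -15, -27, -87, -195, …
L₀ := lclm(L_f,L_g); ord L₀ ≤ 2+1.
Differentiate: ansatz ord ≤ ord L₀ ⇒ L.
L = (1472 + 8672·x + 38224·x^2 + 28480·x^3 + 58880·x^4 + 9216·x^5 + 12288·x^6) + (-116 - 892·x + 504·x^2 + 2312·x^3 + 5920·x^4 + 10368·x^5 + 3584·x^6 + 4096·x^7)·Dx + (368 + 2168·x + 9556·x^2 + 7120·x^3 + 14720·x^4 + 2304·x^5 + 3072·x^6)·Dx^2 + (-29 - 223·x + 126·x^2 + 578·x^3 + 1480·x^4 + 2592·x^5 + 896·x^6 + 1024·x^7)·Dx^3  (order 3).
h: a_k = -1, -30, -85, -348, -2921/3, -3258, …
ICs: h(0) = -1, h′(0) = -30, h′′(0) = -170.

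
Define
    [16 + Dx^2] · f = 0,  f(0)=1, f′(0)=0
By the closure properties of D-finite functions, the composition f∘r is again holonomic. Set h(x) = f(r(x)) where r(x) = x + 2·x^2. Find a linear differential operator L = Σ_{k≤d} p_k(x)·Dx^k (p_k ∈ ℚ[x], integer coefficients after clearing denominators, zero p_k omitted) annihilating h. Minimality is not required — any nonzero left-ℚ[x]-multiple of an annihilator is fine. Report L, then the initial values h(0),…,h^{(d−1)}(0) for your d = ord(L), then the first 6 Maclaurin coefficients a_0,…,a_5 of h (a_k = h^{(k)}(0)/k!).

f: a_k = 1, 0, -8, 0, 32/3, 0, …
h₀=f(r): pull back L_f along r ⇒ L₀.
L = (16 + 192·x + 768·x^2 + 1024·x^3) - 4·Dx + (1 + 4·x)·Dx^2  (order 2).
h: a_k = 1, 0, -8, -32, -64/3, 256/3, …
ICs: h(0) = 1, h′(0) = 0.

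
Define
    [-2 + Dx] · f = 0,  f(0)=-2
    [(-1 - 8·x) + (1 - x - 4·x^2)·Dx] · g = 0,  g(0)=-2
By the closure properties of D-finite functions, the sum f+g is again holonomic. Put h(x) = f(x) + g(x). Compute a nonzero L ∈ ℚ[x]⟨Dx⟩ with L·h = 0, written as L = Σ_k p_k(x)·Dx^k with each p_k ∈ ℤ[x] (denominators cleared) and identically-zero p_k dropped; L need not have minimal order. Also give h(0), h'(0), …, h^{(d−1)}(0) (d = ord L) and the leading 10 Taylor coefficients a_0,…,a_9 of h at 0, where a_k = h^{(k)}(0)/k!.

L = (16 + 20·x + 240·x^2 + 128·x^3) + (-6 - 32·x - 124·x^2 + 32·x^3 + 64·x^4)·Dx + (-1 + 11·x + 2·x^2 - 48·x^3 - 32·x^4)·Dx^2  (order 2).
h: a_k = -4, -6, -14, -62/3, -178/3, -1958/15, -16298/45, -277846/315, -733954/315, -16607438/2835, …
ICs: h(0) = -4, h′(0) = -6.

f: a_k = -2, -4, -4, -8/3, -4/3, -8/15, -8/45, -16/315, -4/315, -8/2835, …
g: a_k = -2, -2, -10, -18, -58, -130, -362, -882, -2330, -5858, …
h₀=f+g: left-lcm gives L₀, ord ≤ 2.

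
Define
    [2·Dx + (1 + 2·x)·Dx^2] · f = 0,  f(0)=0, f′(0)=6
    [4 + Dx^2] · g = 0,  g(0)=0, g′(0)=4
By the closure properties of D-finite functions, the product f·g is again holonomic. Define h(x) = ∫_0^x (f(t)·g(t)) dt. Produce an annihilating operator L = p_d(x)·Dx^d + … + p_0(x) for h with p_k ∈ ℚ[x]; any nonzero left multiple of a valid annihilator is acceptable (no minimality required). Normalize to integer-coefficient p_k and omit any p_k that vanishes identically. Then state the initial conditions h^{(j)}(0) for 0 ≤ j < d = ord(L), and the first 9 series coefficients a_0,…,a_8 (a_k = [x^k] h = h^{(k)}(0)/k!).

L = (-48 + 192·x + 1216·x^2 + 2048·x^3 + 1024·x^4)·Dx + (32 + 320·x + 768·x^2 + 512·x^3)·Dx^2 + (160·x + 672·x^2 + 1024·x^3 + 512·x^4)·Dx^3 + (8 + 80·x + 192·x^2 + 128·x^3)·Dx^4 + (3 + 28·x + 92·x^2 + 128·x^3 + 64·x^4)·Dx^5  (order 5).
h: a_k = 0, 0, 0, 8, -6, 16/5, -16/3, 176/21, -62/5, …
ICs: h(0) = 0, h′(0) = 0, h′′(0) = 0, h′′′(0) = 48, h′′′′(0) = -144.

f: a_k = 0, 6, -6, 8, -12, 96/5, -32, 384/7, -96, …
g: a_k = 0, 4, 0, -8/3, 0, 8/15, 0, -16/315, 0, …
Product ⇒ symmetric product L₀, ord ≤ 4.
Integrate: L := L₀·Dx.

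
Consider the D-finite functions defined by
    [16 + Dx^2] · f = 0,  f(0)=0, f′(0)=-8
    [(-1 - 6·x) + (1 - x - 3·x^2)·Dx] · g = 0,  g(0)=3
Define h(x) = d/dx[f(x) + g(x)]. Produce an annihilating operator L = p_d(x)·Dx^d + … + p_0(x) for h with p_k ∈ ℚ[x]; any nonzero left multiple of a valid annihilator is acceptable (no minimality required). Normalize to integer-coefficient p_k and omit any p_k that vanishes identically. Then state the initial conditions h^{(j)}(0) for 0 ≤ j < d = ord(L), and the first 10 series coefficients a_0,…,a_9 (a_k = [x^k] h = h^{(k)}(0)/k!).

f: a_k = 0, -8, 0, 64/3, 0, -256/15, 0, 2048/315, 0, -4096/2835, …
g: a_k = 3, 3, 12, 21, 57, 120, 291, 651, 1524, 3477, …
Weyl lclm of L_f,L_g ⇒ L₀ (ord ≤ 3).
h=h₀': d/dx-closure on L₀ ⇒ L.
L = (4672 + 20416·x + 66304·x^2 + 32640·x^3 + 66240·x^4 + 62208·x^5 + 62208·x^6) + (-464 - 2352·x + 3792·x^2 + 6752·x^3 - 2400·x^4 + 5184·x^5 + 24192·x^6 + 20736·x^7)·Dx + (292 + 1276·x + 4144·x^2 + 2040·x^3 + 4140·x^4 + 3888·x^5 + 3888·x^6)·Dx^2 + (-29 - 147·x + 237·x^2 + 422·x^3 - 150·x^4 + 324·x^5 + 1512·x^6 + 1296·x^7)·Dx^3  (order 3).
h: a_k = -5, 24, 127, 228, 1544/3, 1746, 207113/45, 12192, 9853199/315, 80490, …
ICs: h(0) = -5, h′(0) = 24, h′′(0) = 254.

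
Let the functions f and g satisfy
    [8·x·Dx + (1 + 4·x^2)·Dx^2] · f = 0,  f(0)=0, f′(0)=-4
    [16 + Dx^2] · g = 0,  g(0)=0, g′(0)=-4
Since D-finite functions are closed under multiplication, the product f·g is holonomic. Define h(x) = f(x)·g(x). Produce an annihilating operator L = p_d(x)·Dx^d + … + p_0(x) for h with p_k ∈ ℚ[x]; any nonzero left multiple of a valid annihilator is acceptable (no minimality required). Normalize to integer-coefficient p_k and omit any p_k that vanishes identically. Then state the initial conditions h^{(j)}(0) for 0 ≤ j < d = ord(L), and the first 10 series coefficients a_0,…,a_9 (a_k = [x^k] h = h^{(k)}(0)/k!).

f: a_k = 0, -4, 0, 16/3, 0, -64/5, 0, 256/7, 0, -1024/9, …
g: a_k = 0, -4, 0, 32/3, 0, -128/15, 0, 1024/315, 0, -2048/2835, …
L₀ := L_f ⊗_s L_g (sym. prod.), ord ≤ 4.
L = (2560 + 29696·x^2 + 118784·x^4 + 262144·x^6 + 262144·x^8) + (1536·x + 14336·x^3 + 49152·x^5 + 65536·x^7)·Dx + (240 + 3008·x^2 + 13824·x^4 + 32768·x^6 + 32768·x^8)·Dx^2 + (96·x + 896·x^3 + 3072·x^5 + 4096·x^7)·Dx^3 + (5 + 72·x^2 + 400·x^4 + 1024·x^6 + 1024·x^8)·Dx^4  (order 4).
h: a_k = 0, 0, 16, 0, -64, 0, 1280/9, 0, -1024/3, 0, …
ICs: h(0) = 0, h′(0) = 0, h′′(0) = 32, h′′′(0) = 0.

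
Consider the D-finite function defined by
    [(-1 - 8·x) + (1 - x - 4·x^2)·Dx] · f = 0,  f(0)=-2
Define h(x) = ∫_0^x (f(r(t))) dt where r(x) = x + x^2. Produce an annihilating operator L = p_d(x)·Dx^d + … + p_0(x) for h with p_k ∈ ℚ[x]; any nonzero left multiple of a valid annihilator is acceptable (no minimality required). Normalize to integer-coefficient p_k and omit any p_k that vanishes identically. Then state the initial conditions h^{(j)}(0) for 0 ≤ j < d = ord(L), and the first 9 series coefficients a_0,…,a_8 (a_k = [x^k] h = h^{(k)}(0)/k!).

L = (1 + 10·x + 24·x^2 + 16·x^3)·Dx + (-1 + x + 5·x^2 + 8·x^3 + 4·x^4)·Dx^2  (order 2).
h: a_k = 0, -2, -1, -4, -19/2, -122/5, -208/3, -1378/7, -2293/4, …
ICs: h(0) = 0, h′(0) = -2.

f: a_k = -2, -2, -10, -18, -58, -130, -362, -882, -2330, …
f∘r: x↦r, Dx↦Dx/r' in L_f ⇒ L₀.
∫: right-multiply L₀ by Dx.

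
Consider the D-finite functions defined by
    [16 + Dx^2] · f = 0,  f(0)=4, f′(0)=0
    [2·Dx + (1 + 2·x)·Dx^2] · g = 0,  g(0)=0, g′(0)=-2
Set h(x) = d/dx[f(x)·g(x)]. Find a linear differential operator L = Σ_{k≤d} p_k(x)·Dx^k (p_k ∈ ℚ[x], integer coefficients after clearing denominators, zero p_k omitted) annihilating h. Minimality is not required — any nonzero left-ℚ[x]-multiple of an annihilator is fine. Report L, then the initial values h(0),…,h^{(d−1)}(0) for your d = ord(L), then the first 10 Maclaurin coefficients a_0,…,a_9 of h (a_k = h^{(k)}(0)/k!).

f: a_k = 4, 0, -32, 0, 128/3, 0, -1024/45, 0, 2048/315, 0, …
g: a_k = 0, -2, 2, -8/3, 4, -32/5, 32/3, -128/7, 32, -512/9, …
Sym-product of L_f,L_g gives L₀ (≤ ord 4).
Differentiate: ansatz ord ≤ ord L₀ ⇒ L.
L = (-896 + 28672·x + 282624·x^2 + 1032192·x^3 + 1826816·x^4 + 1572864·x^5 + 524288·x^6) + (576 + 12416·x + 66560·x^2 + 153600·x^3 + 163840·x^4 + 65536·x^5)·Dx + (280 + 6592·x + 44480·x^2 + 141312·x^3 + 234496·x^4 + 196608·x^5 + 65536·x^6)·Dx^2 + (36 + 776·x + 4160·x^2 + 9600·x^3 + 10240·x^4 + 4096·x^5)·Dx^3 + (21 + 300·x + 1676·x^2 + 4800·x^3 + 7520·x^4 + 6144·x^5 + 2048·x^6)·Dx^4  (order 4).
h: a_k = -8, 16, 160, -192, -128, 0, 6656/15, -31744/45, 124928/105, -149504/63, …
ICs: h(0) = -8, h′(0) = 16, h′′(0) = 320, h′′′(0) = -1152.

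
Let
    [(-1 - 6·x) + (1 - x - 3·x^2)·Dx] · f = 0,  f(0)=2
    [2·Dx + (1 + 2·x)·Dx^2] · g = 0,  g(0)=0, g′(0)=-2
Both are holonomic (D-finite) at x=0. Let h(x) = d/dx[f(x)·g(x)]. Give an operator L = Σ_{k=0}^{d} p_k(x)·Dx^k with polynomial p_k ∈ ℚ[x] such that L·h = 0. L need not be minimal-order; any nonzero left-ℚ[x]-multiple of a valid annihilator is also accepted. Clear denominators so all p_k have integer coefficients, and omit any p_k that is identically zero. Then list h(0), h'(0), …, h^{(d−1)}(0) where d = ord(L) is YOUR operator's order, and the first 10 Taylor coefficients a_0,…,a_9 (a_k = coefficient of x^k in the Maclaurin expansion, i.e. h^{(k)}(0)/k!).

L = (26 + 108·x + 162·x^2) + (2 + 28·x + 117·x^2 + 126·x^3)·Dx + (-1 - 4·x + 2·x^2 + 21·x^3 + 18·x^4)·Dx^2  (order 2).
h: a_k = -4, 0, -52, -112/3, -1112/3, -2424/5, -11892/5, -145088/35, -520148/35, -270088/9, …
ICs: h(0) = -4, h′(0) = 0.

f: a_k = 2, 2, 8, 14, 38, 80, 194, 434, 1016, 2318, …
g: a_k = 0, -2, 2, -8/3, 4, -32/5, 32/3, -128/7, 32, -512/9, …
f·g: L₀ = L_f ⊗_s L_g, ord ≤ 1·2.
Derive L from L₀ (diff closure).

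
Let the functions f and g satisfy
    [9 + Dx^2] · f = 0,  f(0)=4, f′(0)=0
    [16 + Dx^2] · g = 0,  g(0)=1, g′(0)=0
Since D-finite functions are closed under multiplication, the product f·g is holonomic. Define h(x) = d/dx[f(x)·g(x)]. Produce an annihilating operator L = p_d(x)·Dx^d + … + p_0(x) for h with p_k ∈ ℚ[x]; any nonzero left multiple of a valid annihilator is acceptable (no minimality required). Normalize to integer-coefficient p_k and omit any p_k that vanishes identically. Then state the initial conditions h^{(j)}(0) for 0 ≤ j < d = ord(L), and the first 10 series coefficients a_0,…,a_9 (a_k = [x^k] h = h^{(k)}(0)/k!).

L = 49 + 50·Dx^2 + Dx^4  (order 4).
h: a_k = 0, -100, 0, 2402/3, 0, -11765/6, 0, 2882401/1260, 0, -28247525/18144, …
ICs: h(0) = 0, h′(0) = -100, h′′(0) = 0, h′′′(0) = 4804.

f: a_k = 4, 0, -18, 0, 27/2, 0, -81/20, 0, 729/1120, 0, …
g: a_k = 1, 0, -8, 0, 32/3, 0, -256/45, 0, 512/315, 0, …
Sym-product of L_f,L_g gives L₀ (≤ ord 4).
Differentiate: ansatz ord ≤ ord L₀ ⇒ L.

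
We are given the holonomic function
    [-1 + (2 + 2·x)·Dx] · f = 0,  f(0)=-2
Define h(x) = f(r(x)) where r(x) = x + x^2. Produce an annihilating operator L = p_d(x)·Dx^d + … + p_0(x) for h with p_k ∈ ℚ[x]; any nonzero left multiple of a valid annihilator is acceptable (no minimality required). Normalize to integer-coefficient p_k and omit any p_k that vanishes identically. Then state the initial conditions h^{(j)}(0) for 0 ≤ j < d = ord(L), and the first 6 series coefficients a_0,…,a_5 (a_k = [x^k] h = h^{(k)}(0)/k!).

f: a_k = -2, -1, 1/4, -1/8, 5/64, -7/128, …
h₀=f(r): pull back L_f along r ⇒ L₀.
L = (-1 - 2·x) + (2 + 2·x + 2·x^2)·Dx  (order 1).
h: a_k = -2, -1, -3/4, 3/8, -3/64, -15/128, …
ICs: h(0) = -2.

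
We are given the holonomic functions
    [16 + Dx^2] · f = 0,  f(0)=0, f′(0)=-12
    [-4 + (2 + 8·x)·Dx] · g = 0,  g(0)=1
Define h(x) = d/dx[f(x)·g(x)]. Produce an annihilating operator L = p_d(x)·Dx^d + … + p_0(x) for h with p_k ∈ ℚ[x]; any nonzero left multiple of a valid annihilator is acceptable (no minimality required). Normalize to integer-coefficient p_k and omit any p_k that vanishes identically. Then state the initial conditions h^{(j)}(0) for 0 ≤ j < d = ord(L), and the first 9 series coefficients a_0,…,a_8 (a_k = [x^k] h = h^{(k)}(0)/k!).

f: a_k = 0, -12, 0, 32, 0, -128/5, 0, 1024/105, 0, …
g: a_k = 1, 2, -2, 4, -10, 28, -84, 264, -858, …
h₀=f·g: eliminate ⇒ L₀, order ≤ 2·1.
h₀' ⇒ L via d/dx closure of L₀.
L = (212 + 2304·x + 8704·x^2 + 16384·x^3 + 16384·x^4) + (-4 - 144·x - 768·x^2 - 1024·x^3)·Dx + (7 + 88·x + 432·x^2 + 1024·x^3 + 1024·x^4)·Dx^2  (order 2).
h: a_k = -12, -48, 168, 64, 152, -7776/5, 15728/3, -1978112/105, 1482200/21, …
ICs: h(0) = -12, h′(0) = -48.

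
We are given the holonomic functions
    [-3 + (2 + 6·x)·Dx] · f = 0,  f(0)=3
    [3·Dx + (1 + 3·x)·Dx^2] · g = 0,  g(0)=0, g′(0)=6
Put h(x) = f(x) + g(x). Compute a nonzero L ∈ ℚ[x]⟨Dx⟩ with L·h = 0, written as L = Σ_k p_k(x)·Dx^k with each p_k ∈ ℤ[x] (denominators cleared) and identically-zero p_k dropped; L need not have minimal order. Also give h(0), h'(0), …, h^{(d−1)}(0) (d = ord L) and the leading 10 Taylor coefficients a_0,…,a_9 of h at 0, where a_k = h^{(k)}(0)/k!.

L = 9·Dx + (15 + 45·x)·Dx^2 + (2 + 12·x + 18·x^2)·Dx^3  (order 3).
h: a_k = 3, 21/2, -99/8, 369/16, -6399/128, 149931/1280, -294759/1024, 10473543/14336, -62191719/32768, 328874499/65536, …
ICs: h(0) = 3, h′(0) = 21/2, h′′(0) = -99/4.

f: a_k = 3, 9/2, -27/8, 81/16, -1215/128, 5103/256, -45927/1024, 216513/2048, -8444007/32768, 42220035/65536, …
g: a_k = 0, 6, -9, 18, -81/2, 486/5, -243, 4374/7, -6561/4, 4374, …
h₀=f+g: left-lcm gives L₀, ord ≤ 3.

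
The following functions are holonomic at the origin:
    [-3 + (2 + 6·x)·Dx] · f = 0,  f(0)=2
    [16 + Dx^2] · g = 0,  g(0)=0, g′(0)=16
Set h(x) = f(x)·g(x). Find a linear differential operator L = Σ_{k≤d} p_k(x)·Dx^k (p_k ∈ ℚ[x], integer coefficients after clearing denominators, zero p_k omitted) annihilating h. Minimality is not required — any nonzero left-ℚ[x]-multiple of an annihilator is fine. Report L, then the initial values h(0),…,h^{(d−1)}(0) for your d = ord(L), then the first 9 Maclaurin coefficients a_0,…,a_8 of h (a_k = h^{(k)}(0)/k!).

f: a_k = 2, 3, -9/4, 27/8, -405/64, 1701/128, -15309/512, 72171/1024, -2814669/16384, …
g: a_k = 0, 16, 0, -128/3, 0, 512/15, 0, -4096/315, 0, …
h₀=f·g: eliminate ⇒ L₀, order ≤ 1·2.
L = (91 + 384·x + 576·x^2) + (-12 - 36·x)·Dx + (4 + 24·x + 36·x^2)·Dx^2  (order 2).
h: a_k = 0, 32, 48, -364/3, -74, 3781/60, 6841/40, -3137023/10080, 855943/1344, …
ICs: h(0) = 0, h′(0) = 32.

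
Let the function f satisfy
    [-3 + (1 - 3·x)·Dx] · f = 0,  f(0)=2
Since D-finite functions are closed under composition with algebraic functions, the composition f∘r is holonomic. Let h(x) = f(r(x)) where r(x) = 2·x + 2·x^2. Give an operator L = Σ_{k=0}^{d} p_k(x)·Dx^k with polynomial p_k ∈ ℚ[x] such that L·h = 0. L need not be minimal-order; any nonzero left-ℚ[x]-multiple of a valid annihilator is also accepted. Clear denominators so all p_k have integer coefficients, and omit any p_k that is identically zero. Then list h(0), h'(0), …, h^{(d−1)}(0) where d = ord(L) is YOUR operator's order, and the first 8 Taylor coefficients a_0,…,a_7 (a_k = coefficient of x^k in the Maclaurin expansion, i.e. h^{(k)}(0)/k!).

L = (6 + 12·x) + (-1 + 6·x + 6·x^2)·Dx  (order 1).
h: a_k = 2, 12, 84, 576, 3960, 27216, 187056, 1285632, …
ICs: h(0) = 2.

f: a_k = 2, 6, 18, 54, 162, 486, 1458, 4374, …
Substitute x→r, Dx→(1/r')Dx; clear ⇒ L₀.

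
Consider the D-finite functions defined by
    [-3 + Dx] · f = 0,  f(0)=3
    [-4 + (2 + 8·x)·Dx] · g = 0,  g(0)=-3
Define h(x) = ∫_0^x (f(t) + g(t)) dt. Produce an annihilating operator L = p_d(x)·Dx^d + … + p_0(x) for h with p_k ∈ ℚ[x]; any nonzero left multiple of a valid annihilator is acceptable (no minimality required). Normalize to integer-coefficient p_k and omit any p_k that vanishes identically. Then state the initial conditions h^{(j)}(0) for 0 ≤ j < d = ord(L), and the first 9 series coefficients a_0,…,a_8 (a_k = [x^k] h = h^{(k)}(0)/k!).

f: a_k = 3, 9, 27/2, 27/2, 81/8, 243/40, 243/80, 729/560, 2187/4480, …
g: a_k = -3, -6, 6, -12, 30, -84, 252, -792, 2574, …
Weyl lclm of L_f,L_g ⇒ L₀ (ord ≤ 2).
∫: right-multiply L₀ by Dx.
L = (30 + 72·x)·Dx + (-13 - 72·x - 144·x^2)·Dx^2 + (1 + 16·x + 48·x^2)·Dx^3  (order 3).
h: a_k = 0, 0, 3/2, 13/2, 3/8, 321/40, -1039/80, 20403/560, -442791/4480, …
ICs: h(0) = 0, h′(0) = 0, h′′(0) = 3.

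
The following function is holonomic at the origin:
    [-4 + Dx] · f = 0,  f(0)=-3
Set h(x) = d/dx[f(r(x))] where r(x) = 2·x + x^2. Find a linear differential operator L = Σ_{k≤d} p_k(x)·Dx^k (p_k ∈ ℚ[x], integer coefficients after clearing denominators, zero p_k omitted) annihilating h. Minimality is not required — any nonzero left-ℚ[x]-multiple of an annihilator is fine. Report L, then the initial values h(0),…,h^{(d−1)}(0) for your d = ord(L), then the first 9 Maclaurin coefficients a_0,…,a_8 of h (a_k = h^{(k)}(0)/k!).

f: a_k = -3, -12, -24, -32, -32, -128/5, -256/15, -1024/105, -512/105, …
h₀=f(r): pull back L_f along r ⇒ L₀.
h₀' ⇒ L via d/dx closure of L₀.
L = (9 + 16·x + 8·x^2) + (-1 - x)·Dx  (order 1).
h: a_k = -24, -216, -1056, -3680, -10176, -118208/5, -717056/15, -3015424/35, -2956544/21, …
ICs: h(0) = -24.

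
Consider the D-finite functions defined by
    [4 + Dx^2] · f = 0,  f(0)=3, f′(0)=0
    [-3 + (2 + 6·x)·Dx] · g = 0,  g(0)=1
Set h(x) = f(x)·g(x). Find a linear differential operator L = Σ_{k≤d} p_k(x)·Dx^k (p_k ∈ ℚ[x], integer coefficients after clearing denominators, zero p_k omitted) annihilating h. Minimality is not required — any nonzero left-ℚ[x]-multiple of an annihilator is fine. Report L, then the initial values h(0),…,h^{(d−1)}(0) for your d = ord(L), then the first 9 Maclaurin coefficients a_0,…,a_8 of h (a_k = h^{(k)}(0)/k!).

L = (43 + 96·x + 144·x^2) + (-12 - 36·x)·Dx + (4 + 24·x + 36·x^2)·Dx^2  (order 2).
h: a_k = 3, 9/2, -75/8, -63/16, -95/128, 3279/256, -435961/15360, 704789/10240, -598666367/3440640, …
ICs: h(0) = 3, h′(0) = 9/2.

f: a_k = 3, 0, -6, 0, 2, 0, -4/15, 0, 2/105, …
g: a_k = 1, 3/2, -9/8, 27/16, -405/128, 1701/256, -15309/1024, 72171/2048, -2814669/32768, …
h₀=f·g: eliminate ⇒ L₀, order ≤ 2·1.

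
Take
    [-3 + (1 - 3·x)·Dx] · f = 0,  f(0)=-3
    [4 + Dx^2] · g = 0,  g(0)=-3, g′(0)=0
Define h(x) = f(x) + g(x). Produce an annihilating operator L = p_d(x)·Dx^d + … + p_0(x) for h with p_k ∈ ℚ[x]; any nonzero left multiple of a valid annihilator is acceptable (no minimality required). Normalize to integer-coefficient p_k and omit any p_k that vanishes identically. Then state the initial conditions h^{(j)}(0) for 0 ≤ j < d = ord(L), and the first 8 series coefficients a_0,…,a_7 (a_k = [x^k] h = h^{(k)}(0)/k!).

f: a_k = -3, -9, -27, -81, -243, -729, -2187, -6561, …
g: a_k = -3, 0, 6, 0, -2, 0, 4/15, 0, …
Weyl lclm of L_f,L_g ⇒ L₀ (ord ≤ 3).
L = (348 - 144·x + 216·x^2) + (-44 + 180·x - 216·x^2 + 216·x^3)·Dx + (87 - 36·x + 54·x^2)·Dx^2 + (-11 + 45·x - 54·x^2 + 54·x^3)·Dx^3  (order 3).
h: a_k = -6, -9, -21, -81, -245, -729, -32801/15, -6561, …
ICs: h(0) = -6, h′(0) = -9, h′′(0) = -42.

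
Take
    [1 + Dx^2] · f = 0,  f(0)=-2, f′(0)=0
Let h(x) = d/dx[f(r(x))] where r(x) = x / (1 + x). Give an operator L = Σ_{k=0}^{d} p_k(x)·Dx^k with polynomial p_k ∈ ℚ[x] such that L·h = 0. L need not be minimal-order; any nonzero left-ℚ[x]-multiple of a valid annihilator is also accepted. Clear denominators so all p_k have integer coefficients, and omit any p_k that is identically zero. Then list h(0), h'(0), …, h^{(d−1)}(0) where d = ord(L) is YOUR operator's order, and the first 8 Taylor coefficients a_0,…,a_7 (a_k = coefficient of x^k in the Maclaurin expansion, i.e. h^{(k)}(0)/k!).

f: a_k = -2, 0, 1, 0, -1/12, 0, 1/360, 0, …
L₀ from L_f via x↦r, Dx↦r'^{-1}Dx.
Derive L from L₀ (diff closure).
L = (7 + 12·x + 6·x^2) + (6 + 18·x + 18·x^2 + 6·x^3)·Dx + (1 + 4·x + 6·x^2 + 4·x^3 + x^4)·Dx^2  (order 2).
h: a_k = 0, 2, -6, 35/3, -55/3, 1501/60, -609/20, 16699/504, …
ICs: h(0) = 0, h′(0) = 2.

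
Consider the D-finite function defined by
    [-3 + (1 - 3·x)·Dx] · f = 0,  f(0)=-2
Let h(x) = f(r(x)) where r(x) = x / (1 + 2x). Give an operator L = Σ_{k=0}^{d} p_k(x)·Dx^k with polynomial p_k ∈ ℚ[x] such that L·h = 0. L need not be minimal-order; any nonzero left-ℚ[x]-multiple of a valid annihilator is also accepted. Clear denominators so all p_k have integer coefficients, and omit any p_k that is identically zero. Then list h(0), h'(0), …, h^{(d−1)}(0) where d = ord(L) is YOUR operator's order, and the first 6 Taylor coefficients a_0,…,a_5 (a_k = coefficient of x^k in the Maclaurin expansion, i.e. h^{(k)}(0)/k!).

L = 3 + (-1 - x + 2·x^2)·Dx  (order 1).
h: a_k = -2, -6, -6, -6, -6, -6, …
ICs: h(0) = -2.

f: a_k = -2, -6, -18, -54, -162, -486, …
Change of var in L_f (x↦r) gives L₀.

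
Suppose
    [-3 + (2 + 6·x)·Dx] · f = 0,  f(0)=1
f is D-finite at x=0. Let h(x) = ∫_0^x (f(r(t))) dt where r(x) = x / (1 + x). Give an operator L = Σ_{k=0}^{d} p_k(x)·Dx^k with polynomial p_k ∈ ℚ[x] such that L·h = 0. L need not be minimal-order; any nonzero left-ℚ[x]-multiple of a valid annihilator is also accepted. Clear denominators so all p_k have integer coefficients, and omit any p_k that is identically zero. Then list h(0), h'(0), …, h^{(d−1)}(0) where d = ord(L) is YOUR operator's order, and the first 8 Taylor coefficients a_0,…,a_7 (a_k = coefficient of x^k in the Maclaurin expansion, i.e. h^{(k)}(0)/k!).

L = -3·Dx + (2 + 10·x + 8·x^2)·Dx^2  (order 2).
h: a_k = 0, 1, 3/4, -7/8, 87/64, -1677/640, 3023/512, -106305/7168, …
ICs: h(0) = 0, h′(0) = 1.

f: a_k = 1, 3/2, -9/8, 27/16, -405/128, 1701/256, -15309/1024, 72171/2048, …
f∘r: x↦r, Dx↦Dx/r' in L_f ⇒ L₀.
h=∫₀ˣh₀: take L = L₀·Dx.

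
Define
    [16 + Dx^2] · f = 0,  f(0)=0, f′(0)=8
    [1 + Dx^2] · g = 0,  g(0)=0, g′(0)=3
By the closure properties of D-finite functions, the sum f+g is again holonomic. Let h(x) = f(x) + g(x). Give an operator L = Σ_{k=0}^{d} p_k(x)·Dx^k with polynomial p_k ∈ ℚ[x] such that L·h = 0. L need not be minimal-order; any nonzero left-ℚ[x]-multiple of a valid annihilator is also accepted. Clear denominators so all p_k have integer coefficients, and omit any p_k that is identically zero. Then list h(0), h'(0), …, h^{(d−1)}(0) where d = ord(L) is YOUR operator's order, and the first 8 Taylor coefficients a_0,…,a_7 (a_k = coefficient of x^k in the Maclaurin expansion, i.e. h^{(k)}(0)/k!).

L = 16 + 17·Dx^2 + Dx^4  (order 4).
h: a_k = 0, 11, 0, -131/6, 0, 2051/120, 0, -32771/5040, …
ICs: h(0) = 0, h′(0) = 11, h′′(0) = 0, h′′′(0) = -131.

f: a_k = 0, 8, 0, -64/3, 0, 256/15, 0, -2048/315, …
g: a_k = 0, 3, 0, -1/2, 0, 1/40, 0, -1/1680, …
h₀=f+g: left-lcm gives L₀, ord ≤ 4.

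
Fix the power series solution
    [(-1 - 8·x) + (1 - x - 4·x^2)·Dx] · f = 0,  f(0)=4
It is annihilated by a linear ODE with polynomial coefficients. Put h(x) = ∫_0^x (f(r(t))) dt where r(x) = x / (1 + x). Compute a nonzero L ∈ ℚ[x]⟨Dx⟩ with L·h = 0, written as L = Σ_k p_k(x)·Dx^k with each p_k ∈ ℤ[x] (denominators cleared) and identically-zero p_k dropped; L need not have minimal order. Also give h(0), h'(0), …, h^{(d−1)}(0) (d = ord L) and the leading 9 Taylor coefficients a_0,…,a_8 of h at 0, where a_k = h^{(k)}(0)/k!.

L = (1 + 9·x)·Dx + (-1 - 2·x + 3·x^2 + 4·x^3)·Dx^2  (order 2).
h: a_k = 0, 4, 2, 16/3, 0, 64/5, -32/3, 320/7, -72, …
ICs: h(0) = 0, h′(0) = 4.

f: a_k = 4, 4, 20, 36, 116, 260, 724, 1764, 4660, …
Substitute x→r, Dx→(1/r')Dx; clear ⇒ L₀.
Integrate: L := L₀·Dx.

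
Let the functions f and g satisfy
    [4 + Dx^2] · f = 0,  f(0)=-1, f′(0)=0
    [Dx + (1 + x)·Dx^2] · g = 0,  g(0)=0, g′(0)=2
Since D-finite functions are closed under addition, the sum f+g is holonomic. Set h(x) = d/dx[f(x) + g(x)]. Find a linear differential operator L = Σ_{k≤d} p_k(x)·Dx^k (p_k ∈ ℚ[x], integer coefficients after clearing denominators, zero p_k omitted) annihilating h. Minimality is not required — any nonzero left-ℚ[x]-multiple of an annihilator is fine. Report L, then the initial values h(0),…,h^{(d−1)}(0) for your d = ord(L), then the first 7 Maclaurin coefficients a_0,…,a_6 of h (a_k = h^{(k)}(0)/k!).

L = (20 + 16·x + 8·x^2) + (12 + 28·x + 24·x^2 + 8·x^3)·Dx + (5 + 4·x + 2·x^2)·Dx^2 + (3 + 7·x + 6·x^2 + 2·x^3)·Dx^3  (order 3).
h: a_k = 2, 2, 2, -14/3, 2, -22/15, 2, …
ICs: h(0) = 2, h′(0) = 2, h′′(0) = 4.

f: a_k = -1, 0, 2, 0, -2/3, 0, 4/45, …
g: a_k = 0, 2, -1, 2/3, -1/2, 2/5, -1/3, …
Weyl lclm of L_f,L_g ⇒ L₀ (ord ≤ 4).
Differentiate: ansatz ord ≤ ord L₀ ⇒ L.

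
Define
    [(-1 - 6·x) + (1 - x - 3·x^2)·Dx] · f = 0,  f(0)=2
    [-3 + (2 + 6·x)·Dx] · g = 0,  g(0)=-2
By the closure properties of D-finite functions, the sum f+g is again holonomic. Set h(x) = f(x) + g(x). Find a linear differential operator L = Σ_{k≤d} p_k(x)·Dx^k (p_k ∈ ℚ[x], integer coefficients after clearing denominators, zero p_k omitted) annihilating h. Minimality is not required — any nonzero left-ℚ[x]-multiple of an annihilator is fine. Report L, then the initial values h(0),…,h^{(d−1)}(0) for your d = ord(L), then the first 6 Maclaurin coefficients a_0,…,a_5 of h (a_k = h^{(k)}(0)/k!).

L = (-57 - 297·x - 567·x^2 - 810·x^3) + (41 + 246·x + 891·x^2 + 1998·x^3 + 2025·x^4)·Dx + (2 - 38·x - 186·x^2 + 54·x^3 + 918·x^4 + 810·x^5)·Dx^2  (order 2).
h: a_k = 0, -1, 41/4, 85/8, 2837/64, 8539/128, …
ICs: h(0) = 0, h′(0) = -1.

f: a_k = 2, 2, 8, 14, 38, 80, …
g: a_k = -2, -3, 9/4, -27/8, 405/64, -1701/128, …
h₀=f+g: left-lcm gives L₀, ord ≤ 2.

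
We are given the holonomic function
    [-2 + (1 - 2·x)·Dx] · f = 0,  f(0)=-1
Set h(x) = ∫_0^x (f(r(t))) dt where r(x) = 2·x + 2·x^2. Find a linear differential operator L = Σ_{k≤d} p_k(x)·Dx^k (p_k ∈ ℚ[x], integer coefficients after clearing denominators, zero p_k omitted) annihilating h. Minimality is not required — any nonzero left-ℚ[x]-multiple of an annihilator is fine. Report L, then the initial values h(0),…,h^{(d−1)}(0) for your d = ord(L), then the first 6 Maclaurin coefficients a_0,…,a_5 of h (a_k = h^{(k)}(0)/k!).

f: a_k = -1, -2, -4, -8, -16, -32, …
Change of var in L_f (x↦r) gives L₀.
∫: right-multiply L₀ by Dx.
L = (4 + 8·x)·Dx + (-1 + 4·x + 4·x^2)·Dx^2  (order 2).
h: a_k = 0, -1, -2, -20/3, -24, -464/5, …
ICs: h(0) = 0, h′(0) = -1.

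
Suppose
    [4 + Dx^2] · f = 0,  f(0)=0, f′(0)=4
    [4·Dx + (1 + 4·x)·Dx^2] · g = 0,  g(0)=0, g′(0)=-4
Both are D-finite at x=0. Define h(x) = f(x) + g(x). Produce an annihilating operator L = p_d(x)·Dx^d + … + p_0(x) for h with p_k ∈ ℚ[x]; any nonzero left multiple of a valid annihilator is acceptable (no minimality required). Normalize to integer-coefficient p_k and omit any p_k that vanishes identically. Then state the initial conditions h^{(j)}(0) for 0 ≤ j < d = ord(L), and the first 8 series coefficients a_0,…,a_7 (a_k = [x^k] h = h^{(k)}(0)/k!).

f: a_k = 0, 4, 0, -8/3, 0, 8/15, 0, -16/315, …
g: a_k = 0, -4, 8, -64/3, 64, -1024/5, 2048/3, -16384/7, …
Weyl lclm of L_f,L_g ⇒ L₀ (ord ≤ 4).
L = (400 + 128·x + 256·x^2)·Dx + (36 + 176·x + 192·x^2 + 256·x^3)·Dx^2 + (100 + 32·x + 64·x^2)·Dx^3 + (9 + 44·x + 48·x^2 + 64·x^3)·Dx^4  (order 4).
h: a_k = 0, 0, 8, -24, 64, -3064/15, 2048/3, -105328/45, …
ICs: h(0) = 0, h′(0) = 0, h′′(0) = 16, h′′′(0) = -144.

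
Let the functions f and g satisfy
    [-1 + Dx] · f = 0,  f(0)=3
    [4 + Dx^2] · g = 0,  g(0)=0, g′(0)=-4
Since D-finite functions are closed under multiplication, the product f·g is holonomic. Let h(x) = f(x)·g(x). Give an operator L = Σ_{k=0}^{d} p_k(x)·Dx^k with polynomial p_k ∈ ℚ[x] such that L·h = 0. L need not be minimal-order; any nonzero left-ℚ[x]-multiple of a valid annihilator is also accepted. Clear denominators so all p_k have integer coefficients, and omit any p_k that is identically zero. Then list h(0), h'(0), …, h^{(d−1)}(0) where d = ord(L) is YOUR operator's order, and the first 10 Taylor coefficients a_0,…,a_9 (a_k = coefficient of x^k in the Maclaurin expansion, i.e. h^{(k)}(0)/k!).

f: a_k = 3, 3, 3/2, 1/2, 1/8, 1/40, 1/240, 1/1680, 1/13440, 1/120960, …
g: a_k = 0, -4, 0, 8/3, 0, -8/15, 0, 16/315, 0, -8/2835, …
Sym-product of L_f,L_g gives L₀ (≤ ord 2).
L = 5 - 2·Dx + Dx^2  (order 2).
h: a_k = 0, -12, -12, 2, 6, 19/10, -11/30, -139/420, -1/20, 359/30240, …
ICs: h(0) = 0, h′(0) = -12.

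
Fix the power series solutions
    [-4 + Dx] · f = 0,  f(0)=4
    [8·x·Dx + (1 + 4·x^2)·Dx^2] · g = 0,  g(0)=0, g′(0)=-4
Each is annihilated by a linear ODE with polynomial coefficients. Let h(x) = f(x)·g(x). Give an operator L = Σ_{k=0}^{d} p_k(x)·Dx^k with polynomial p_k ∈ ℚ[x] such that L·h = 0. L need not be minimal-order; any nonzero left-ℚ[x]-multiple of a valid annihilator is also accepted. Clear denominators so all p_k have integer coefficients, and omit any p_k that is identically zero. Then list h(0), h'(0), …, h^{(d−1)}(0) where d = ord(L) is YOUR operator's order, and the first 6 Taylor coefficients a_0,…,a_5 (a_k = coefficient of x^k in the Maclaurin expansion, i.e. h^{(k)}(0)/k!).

f: a_k = 4, 16, 32, 128/3, 128/3, 512/15, …
g: a_k = 0, -4, 0, 16/3, 0, -64/5, …
f·g: L₀ = L_f ⊗_s L_g, ord ≤ 1·2.
L = (16 - 32·x + 64·x^2) + (-8 + 8·x - 32·x^2)·Dx + (1 + 4·x^2)·Dx^2  (order 2).
h: a_k = 0, -16, -64, -320/3, -256/3, -256/5, …
ICs: h(0) = 0, h′(0) = -16.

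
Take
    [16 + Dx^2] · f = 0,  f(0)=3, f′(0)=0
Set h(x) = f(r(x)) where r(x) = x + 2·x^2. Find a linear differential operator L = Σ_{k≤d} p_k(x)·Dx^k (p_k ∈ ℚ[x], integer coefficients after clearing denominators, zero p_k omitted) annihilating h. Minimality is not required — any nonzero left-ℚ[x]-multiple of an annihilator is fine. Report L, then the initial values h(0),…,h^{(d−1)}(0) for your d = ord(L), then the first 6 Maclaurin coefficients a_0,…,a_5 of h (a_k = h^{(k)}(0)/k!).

f: a_k = 3, 0, -24, 0, 32, 0, …
L₀ from L_f via x↦r, Dx↦r'^{-1}Dx.
L = (16 + 192·x + 768·x^2 + 1024·x^3) - 4·Dx + (1 + 4·x)·Dx^2  (order 2).
h: a_k = 3, 0, -24, -96, -64, 256, …
ICs: h(0) = 3, h′(0) = 0.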